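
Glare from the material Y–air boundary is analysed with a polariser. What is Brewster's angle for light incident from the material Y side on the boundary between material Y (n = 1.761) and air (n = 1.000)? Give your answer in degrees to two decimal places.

θ_B ≈ 29.59°

At Brewster's angle the reflected and refracted rays are perpendicular, which with Snell's law gives tan θ_B = n₂/n₁.
Brewster's condition: tan θ_B = n₂/n₁ = 1.000/1.761 = 0.5679.
θ_B = arctan(0.5679) = 29.59°.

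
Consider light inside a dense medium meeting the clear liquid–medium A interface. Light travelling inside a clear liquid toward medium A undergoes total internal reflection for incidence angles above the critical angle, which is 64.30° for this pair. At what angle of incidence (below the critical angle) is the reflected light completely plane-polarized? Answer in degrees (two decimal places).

n₂/n₁ = sin θ_c = sin 64.30° = 0.9011.
tan θ_B equals the same ratio, so θ_B = arctan(0.9011) = 42.02°.

θ_B ≈ 42.02°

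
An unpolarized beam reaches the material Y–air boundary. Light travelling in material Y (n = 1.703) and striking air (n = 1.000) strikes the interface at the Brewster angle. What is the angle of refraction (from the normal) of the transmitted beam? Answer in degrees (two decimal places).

θ_t ≈ 59.58°

First find Brewster's angle: tan θ_B = 1.000/1.703 = 0.5872, giving θ_B = 30.42°.
Since θ_B + θ_t = 90° at Brewster incidence, θ_t = 90° − 30.42° = 59.58°.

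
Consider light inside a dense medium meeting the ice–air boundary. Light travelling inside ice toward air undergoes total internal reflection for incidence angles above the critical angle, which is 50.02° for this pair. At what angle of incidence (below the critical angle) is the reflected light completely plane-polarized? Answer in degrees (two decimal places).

θ_B ≈ 37.46°

n₂/n₁ = sin θ_c = sin 50.02° = 0.7663.
tan θ_B equals the same ratio, so θ_B = arctan(0.7663) = 37.46°.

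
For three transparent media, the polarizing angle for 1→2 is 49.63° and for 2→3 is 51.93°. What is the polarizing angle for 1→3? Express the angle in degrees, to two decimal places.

θ_B ≈ 56.34°

n₂/n₁ = tan 49.63° = 1.1762 and n₃/n₂ = tan 51.93° = 1.2767.
Multiplying, n₃/n₁ = 1.1762 × 1.2767 = 1.5017, and θ_B(1→3) = arctan 1.5017 = 56.34°.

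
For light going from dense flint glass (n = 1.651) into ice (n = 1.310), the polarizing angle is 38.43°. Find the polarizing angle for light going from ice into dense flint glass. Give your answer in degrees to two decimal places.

tan θ_B' = n₁/n₂ = 1/tan θ_B, so θ_B' = 90° − θ_B.
θ_B' = 90° − 38.43° = 51.57°.

θ_B' ≈ 51.57°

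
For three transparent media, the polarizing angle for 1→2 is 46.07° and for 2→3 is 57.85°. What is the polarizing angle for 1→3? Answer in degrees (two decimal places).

θ_B ≈ 58.81°

Each Brewster angle gives a ratio: n₂/n₁ = tan 46.07° = 1.0381, n₃/n₂ = tan 57.85° = 1.5911.
Multiplying, n₃/n₁ = 1.0381 × 1.5911 = 1.6516, and θ_B(1→3) = arctan 1.6516 = 58.81°.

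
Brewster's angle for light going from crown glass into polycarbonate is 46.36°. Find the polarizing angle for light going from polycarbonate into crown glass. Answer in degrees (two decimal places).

θ_B' ≈ 43.64°

Reversing the direction swaps n₁ and n₂, so tan θ_B' = 1/tan θ_B and θ_B' = 90° − θ_B.
Hence θ_B' = 90° − 46.36° = 43.64°.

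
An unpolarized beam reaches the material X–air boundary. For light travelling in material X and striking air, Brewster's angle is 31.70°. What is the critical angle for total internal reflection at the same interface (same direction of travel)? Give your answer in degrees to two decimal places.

θ_c ≈ 38.14°

From Brewster, n₂/n₁ = tan θ_B = tan 31.70° = 0.6176.
Then sin θ_c = n₂/n₁ = 0.6176, so θ_c = arcsin 0.6176 = 38.14°.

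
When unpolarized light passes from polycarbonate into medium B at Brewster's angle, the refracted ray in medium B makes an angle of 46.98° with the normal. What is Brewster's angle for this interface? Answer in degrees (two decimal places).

θ_B ≈ 43.02°

Since the reflected and refracted rays are at right angles at the polarizing angle, θ_B + θ_t = 90°.
θ_B = 90° − 46.98° = 43.02°.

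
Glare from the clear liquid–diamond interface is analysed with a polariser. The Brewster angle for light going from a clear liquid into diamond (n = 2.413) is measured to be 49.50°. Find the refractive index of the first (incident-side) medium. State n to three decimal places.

Full polarization of the reflected beam means tan θ_B = n₂/n₁, where n₁ is the incident medium (a clear liquid).
n₁ = n₂ / tan θ_B = 2.413 / tan 49.50° = 2.061.

n ≈ 2.061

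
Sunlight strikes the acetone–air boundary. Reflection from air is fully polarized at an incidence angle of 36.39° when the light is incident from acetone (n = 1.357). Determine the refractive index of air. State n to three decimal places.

Brewster's law: tan θ_B = n₂/n₁ (light incident in acetone, refracted into air).
n₂ = n₁ tan θ_B = 1.357 × tan 36.39° = 1.000.

n ≈ 1.000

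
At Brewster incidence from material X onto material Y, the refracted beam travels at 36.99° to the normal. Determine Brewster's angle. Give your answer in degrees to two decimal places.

At Brewster's angle the reflected and refracted rays are perpendicular, so θ_B + θ_t = 90°.
θ_B = 90° − 36.99° = 53.01°.

θ_B ≈ 53.01°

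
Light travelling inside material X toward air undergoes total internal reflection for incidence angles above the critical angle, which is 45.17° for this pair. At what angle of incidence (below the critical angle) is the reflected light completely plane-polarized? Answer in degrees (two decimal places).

At the critical angle sin θ_c = n₂/n₁, giving n₂/n₁ = sin 45.17° = 0.7092.
Then tan θ_B = n₂/n₁ = 0.7092, so θ_B = arctan 0.7092 = 35.34°.

θ_B ≈ 35.34°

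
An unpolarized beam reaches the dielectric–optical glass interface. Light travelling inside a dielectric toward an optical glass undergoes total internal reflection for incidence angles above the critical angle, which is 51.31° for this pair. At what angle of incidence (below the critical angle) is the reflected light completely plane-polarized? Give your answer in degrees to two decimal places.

θ_B ≈ 37.97°

sin θ_c = n₂/n₁, so n₂/n₁ = sin 51.31° = 0.7805.
Brewster: tan θ_B = n₂/n₁ = 0.7805.
θ_B = arctan(0.7805) = 37.97°.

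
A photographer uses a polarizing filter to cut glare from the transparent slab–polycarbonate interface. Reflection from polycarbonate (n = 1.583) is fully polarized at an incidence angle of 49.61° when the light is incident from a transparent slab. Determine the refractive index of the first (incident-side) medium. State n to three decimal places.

Full polarization of the reflected beam means tan θ_B = n₂/n₁, where n₁ is the incident medium (a transparent slab).
n₁ = n₂ / tan θ_B = 1.583 / tan 49.61° = 1.347.

n ≈ 1.347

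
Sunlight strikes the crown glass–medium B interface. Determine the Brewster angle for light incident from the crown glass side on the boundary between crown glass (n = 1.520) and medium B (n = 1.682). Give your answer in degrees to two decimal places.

θ_B ≈ 47.90°

At Brewster's angle the reflected and refracted rays are perpendicular, which with Snell's law gives tan θ_B = n₂/n₁.
tan θ_B = n₂/n₁ = 1.682/1.520 = 1.1066.
θ_B = arctan(1.1066) = 47.90°.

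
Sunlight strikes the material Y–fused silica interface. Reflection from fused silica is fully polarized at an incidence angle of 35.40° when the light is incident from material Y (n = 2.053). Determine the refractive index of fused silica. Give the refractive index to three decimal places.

n ≈ 1.459

At Brewster's angle, tan θ_B = n₂/n₁ with n₁ on the incident side (material Y) and n₂ on the transmitted side (fused silica).
n₂ = n₁ tan θ_B = 2.053 × tan 35.40° = 1.459.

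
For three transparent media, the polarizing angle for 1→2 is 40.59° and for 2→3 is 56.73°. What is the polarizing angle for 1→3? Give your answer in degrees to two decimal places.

Each Brewster angle gives a ratio: n₂/n₁ = tan 40.59° = 0.8568, n₃/n₂ = tan 56.73° = 1.5241.
So n₃/n₁ = (n₂/n₁)(n₃/n₂) = 0.8568 × 1.5241 = 1.3058.
θ_B(1→3) = arctan(1.3058) = 52.56°.

θ_B ≈ 52.56°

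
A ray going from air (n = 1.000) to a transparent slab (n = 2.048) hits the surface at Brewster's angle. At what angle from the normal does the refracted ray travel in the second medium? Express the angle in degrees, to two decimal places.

θ_t ≈ 26.03°

θ_B = arctan(n₂/n₁) = arctan(2.048/1.000) = 63.97°.
At Brewster's angle the reflected and refracted rays are perpendicular, so θ_t = 90° − θ_B = 90° − 63.97° = 26.03°.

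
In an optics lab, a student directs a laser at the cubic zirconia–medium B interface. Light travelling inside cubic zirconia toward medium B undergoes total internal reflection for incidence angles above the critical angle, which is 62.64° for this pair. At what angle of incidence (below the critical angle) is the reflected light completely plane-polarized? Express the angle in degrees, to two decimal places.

θ_B ≈ 41.61°

sin θ_c = n₂/n₁, so n₂/n₁ = sin 62.64° = 0.8881.
Brewster: tan θ_B = n₂/n₁ = 0.8881.
θ_B = arctan(0.8881) = 41.61°.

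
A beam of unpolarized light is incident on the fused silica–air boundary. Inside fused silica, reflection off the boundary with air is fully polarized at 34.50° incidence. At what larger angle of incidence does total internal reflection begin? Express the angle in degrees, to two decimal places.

θ_c ≈ 43.42°

tan θ_B = n₂/n₁ = tan 34.50° = 0.6873.
Total internal reflection: sin θ_c = n₂/n₁ = 0.6873.
θ_c = arcsin(0.6873) = 43.42°.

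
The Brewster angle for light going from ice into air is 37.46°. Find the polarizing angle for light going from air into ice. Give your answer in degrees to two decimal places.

θ_B' ≈ 52.54°

tan θ_B' = n₁/n₂ = 1/tan θ_B, so θ_B' = 90° − θ_B.
θ_B' = 90° − 37.46° = 52.54°.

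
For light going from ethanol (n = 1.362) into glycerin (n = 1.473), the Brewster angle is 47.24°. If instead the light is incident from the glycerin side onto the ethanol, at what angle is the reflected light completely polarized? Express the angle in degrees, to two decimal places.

Reversing the direction swaps n₁ and n₂, so tan θ_B' = 1/tan θ_B and θ_B' = 90° − θ_B.
Hence θ_B' = 90° − 47.24° = 42.76°.

θ_B' ≈ 42.76°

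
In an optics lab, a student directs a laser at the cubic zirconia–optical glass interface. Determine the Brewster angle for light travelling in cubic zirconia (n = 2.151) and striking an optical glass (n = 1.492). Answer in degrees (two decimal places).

θ_B ≈ 34.75°

Brewster's condition: tan θ_B = n₂/n₁ = 1.492/2.151 = 0.6936.
θ_B = arctan(0.6936) = 34.75°.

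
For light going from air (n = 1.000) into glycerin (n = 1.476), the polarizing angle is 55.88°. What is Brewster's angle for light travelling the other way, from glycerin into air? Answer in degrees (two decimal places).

Reversing the direction swaps n₁ and n₂, so tan θ_B' = 1/tan θ_B and θ_B' = 90° − θ_B.
Hence θ_B' = 90° − 55.88° = 34.12°.

θ_B' ≈ 34.12°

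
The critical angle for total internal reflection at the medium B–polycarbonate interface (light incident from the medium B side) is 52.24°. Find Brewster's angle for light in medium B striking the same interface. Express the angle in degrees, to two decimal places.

θ_B ≈ 38.33°

n₂/n₁ = sin θ_c = sin 52.24° = 0.7906.
tan θ_B equals the same ratio, so θ_B = arctan(0.7906) = 38.33°.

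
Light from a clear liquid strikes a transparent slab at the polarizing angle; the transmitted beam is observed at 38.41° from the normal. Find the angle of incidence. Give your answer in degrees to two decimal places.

θ_B ≈ 51.59°

Brewster's condition makes the reflected and refracted beams perpendicular: θ_B + θ_t = 90°.
θ_B = 90° − 38.41° = 51.59°.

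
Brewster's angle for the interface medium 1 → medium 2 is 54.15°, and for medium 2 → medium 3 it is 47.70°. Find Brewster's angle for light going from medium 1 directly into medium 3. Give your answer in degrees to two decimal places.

Each Brewster angle gives a ratio: n₂/n₁ = tan 54.15° = 1.3840, n₃/n₂ = tan 47.70° = 1.0990.
Multiplying, n₃/n₁ = 1.3840 × 1.0990 = 1.5210, and θ_B(1→3) = arctan 1.5210 = 56.68°.

θ_B ≈ 56.68°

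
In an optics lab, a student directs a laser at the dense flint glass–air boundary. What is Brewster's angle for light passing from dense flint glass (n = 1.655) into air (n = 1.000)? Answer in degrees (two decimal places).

θ_B ≈ 31.14°

tan θ_B = n₂/n₁ = 1.000/1.655 = 0.6042.
θ_B = arctan(0.6042) = 31.14°.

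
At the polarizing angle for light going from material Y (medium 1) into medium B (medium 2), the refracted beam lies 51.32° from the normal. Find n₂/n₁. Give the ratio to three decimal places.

At Brewster incidence θ_B = 90° − θ_t = 90° − 51.32° = 38.68°.
tan θ_B = n₂/n₁, so n₂/n₁ = tan 38.68° = 0.801.

n₂/n₁ ≈ 0.801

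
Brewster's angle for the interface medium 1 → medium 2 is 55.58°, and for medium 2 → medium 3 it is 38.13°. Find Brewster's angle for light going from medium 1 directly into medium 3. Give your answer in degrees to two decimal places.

Each Brewster angle gives a ratio: n₂/n₁ = tan 55.58° = 1.4594, n₃/n₂ = tan 38.13° = 0.7849.
n₃/n₁ = 1.1455. Then tan θ_B(1→3) = n₃/n₁, so θ_B(1→3) = arctan(1.1455) = 48.88°.

θ_B ≈ 48.88°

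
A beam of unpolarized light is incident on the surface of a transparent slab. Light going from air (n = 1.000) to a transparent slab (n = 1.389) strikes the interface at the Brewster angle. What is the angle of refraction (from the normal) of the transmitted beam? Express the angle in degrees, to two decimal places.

tan θ_B = n₂/n₁ = 1.389/1.000 = 1.3890, so θ_B = 54.25°.
The refracted ray is perpendicular to the reflected ray, so θ_t = 90° − θ_B = 35.75°.

θ_t ≈ 35.75°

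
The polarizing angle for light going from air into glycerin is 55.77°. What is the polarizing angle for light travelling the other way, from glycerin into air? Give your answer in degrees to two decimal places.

tan θ_B' = n₁/n₂ = 1/tan θ_B, so θ_B' = 90° − θ_B.
θ_B' = 90° − 55.77° = 34.23°.

θ_B' ≈ 34.23°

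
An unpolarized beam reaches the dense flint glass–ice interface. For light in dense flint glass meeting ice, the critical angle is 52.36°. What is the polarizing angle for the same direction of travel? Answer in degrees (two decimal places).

θ_B ≈ 38.37°

n₂/n₁ = sin θ_c = sin 52.36° = 0.7919.
tan θ_B equals the same ratio, so θ_B = arctan(0.7919) = 38.37°.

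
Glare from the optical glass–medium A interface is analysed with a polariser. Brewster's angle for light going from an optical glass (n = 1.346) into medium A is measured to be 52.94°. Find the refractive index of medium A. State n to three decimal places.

n ≈ 1.782

Brewster's law: tan θ_B = n₂/n₁ (light incident in an optical glass, refracted into medium A).
n₂ = n₁ tan θ_B = 1.346 × tan 52.94° = 1.782.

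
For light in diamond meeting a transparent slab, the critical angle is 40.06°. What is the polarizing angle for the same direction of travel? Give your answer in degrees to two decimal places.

At the critical angle sin θ_c = n₂/n₁, giving n₂/n₁ = sin 40.06° = 0.6436.
Then tan θ_B = n₂/n₁ = 0.6436, so θ_B = arctan 0.6436 = 32.76°.

θ_B ≈ 32.76°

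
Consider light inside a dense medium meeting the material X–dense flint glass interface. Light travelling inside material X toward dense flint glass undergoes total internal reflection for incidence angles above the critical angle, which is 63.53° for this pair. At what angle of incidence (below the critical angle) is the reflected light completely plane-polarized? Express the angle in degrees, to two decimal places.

θ_B ≈ 41.83°

sin θ_c = n₂/n₁, so n₂/n₁ = sin 63.53° = 0.8952.
Brewster: tan θ_B = n₂/n₁ = 0.8952.
θ_B = arctan(0.8952) = 41.83°.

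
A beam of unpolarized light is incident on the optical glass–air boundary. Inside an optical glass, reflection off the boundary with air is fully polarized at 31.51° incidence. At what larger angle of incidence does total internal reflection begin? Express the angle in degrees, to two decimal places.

From Brewster, n₂/n₁ = tan θ_B = tan 31.51° = 0.6130.
Then sin θ_c = n₂/n₁ = 0.6130, so θ_c = arcsin 0.6130 = 37.81°.

θ_c ≈ 37.81°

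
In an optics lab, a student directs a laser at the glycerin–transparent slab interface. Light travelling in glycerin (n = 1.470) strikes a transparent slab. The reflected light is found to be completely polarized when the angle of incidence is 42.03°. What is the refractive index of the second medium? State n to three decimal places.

n ≈ 1.325

Brewster's law: tan θ_B = n₂/n₁ (light incident in glycerin, refracted into a transparent slab).
n₂ = n₁ tan θ_B = 1.470 × tan 42.03° = 1.325.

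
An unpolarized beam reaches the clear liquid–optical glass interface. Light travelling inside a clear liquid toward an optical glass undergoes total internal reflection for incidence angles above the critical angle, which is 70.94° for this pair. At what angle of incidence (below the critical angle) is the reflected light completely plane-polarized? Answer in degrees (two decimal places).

θ_B ≈ 43.39°

At the critical angle sin θ_c = n₂/n₁, giving n₂/n₁ = sin 70.94° = 0.9452.
Then tan θ_B = n₂/n₁ = 0.9452, so θ_B = arctan 0.9452 = 43.39°.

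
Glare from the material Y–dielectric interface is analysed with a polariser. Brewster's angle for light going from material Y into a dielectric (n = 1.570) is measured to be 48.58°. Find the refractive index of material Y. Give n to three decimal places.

Brewster's law: tan θ_B = n₂/n₁ (light incident in material Y, refracted into a dielectric).
n₁ = n₂ / tan θ_B = 1.570 / tan 48.58° = 1.385.

n ≈ 1.385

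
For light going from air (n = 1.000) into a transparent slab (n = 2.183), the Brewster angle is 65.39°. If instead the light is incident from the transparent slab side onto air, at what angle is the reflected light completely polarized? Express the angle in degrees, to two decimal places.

tan θ_B' = n₁/n₂ = 1/tan θ_B, so θ_B' = 90° − θ_B.
θ_B' = 90° − 65.39° = 24.61°.

θ_B' ≈ 24.61°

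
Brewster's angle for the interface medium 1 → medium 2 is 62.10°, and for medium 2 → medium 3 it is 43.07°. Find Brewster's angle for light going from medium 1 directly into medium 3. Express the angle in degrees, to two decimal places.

Each Brewster angle gives a ratio: n₂/n₁ = tan 62.10° = 1.8887, n₃/n₂ = tan 43.07° = 0.9348.
n₃/n₁ = 1.7655. Then tan θ_B(1→3) = n₃/n₁, so θ_B(1→3) = arctan(1.7655) = 60.47°.

θ_B ≈ 60.47°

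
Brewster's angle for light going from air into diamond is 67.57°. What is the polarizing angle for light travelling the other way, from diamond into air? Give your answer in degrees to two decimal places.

The two Brewster angles are complementary: θ_B' = 90° − θ_B = 90° − 67.57° = 22.43°.

θ_B' ≈ 22.43°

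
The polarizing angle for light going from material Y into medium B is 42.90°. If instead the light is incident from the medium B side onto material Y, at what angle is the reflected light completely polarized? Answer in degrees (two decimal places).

θ_B' ≈ 47.10°

Reversing the direction swaps n₁ and n₂, so tan θ_B' = 1/tan θ_B and θ_B' = 90° − θ_B.
Hence θ_B' = 90° − 42.90° = 47.10°.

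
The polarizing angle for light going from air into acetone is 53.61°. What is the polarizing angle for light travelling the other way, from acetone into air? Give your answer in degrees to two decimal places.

θ_B' ≈ 36.39°

tan θ_B' = n₁/n₂ = 1/tan θ_B, so θ_B' = 90° − θ_B.
θ_B' = 90° − 53.61° = 36.39°.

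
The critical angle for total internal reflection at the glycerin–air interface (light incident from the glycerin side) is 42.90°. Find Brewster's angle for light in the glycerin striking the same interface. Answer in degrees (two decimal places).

θ_B ≈ 34.24°

sin θ_c = n₂/n₁, so n₂/n₁ = sin 42.90° = 0.6807.
Brewster: tan θ_B = n₂/n₁ = 0.6807.
θ_B = arctan(0.6807) = 34.24°.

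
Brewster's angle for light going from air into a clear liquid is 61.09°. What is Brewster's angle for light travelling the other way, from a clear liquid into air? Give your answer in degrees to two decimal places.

Reversing the direction swaps n₁ and n₂, so tan θ_B' = 1/tan θ_B and θ_B' = 90° − θ_B.
Hence θ_B' = 90° − 61.09° = 28.91°.

θ_B' ≈ 28.91°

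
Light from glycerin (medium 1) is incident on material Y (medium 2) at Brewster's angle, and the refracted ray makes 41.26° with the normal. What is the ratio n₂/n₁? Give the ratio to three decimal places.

n₂/n₁ ≈ 1.140

θ_B + θ_t = 90°, so θ_B = 90° − 41.26° = 48.74°.
tan θ_B = n₂/n₁, so n₂/n₁ = tan 48.74° = 1.140.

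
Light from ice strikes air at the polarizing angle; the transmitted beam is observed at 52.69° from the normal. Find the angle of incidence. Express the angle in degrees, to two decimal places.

At Brewster's angle the reflected and refracted rays are perpendicular, so θ_B + θ_t = 90°.
θ_B = 90° − 52.69° = 37.31°.

θ_B ≈ 37.31°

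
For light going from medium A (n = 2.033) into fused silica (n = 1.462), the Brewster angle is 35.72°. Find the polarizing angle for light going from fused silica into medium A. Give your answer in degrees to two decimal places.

The two Brewster angles are complementary: θ_B' = 90° − θ_B = 90° − 35.72° = 54.28°.

θ_B' ≈ 54.28°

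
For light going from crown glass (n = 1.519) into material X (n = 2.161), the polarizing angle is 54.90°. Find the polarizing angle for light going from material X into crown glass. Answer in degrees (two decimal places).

θ_B' ≈ 35.10°

Reversing the direction swaps n₁ and n₂, so tan θ_B' = 1/tan θ_B and θ_B' = 90° − θ_B.
Hence θ_B' = 90° − 54.90° = 35.10°.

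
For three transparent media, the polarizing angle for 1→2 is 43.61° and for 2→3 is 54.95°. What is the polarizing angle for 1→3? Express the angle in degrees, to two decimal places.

θ_B ≈ 53.63°

n₂/n₁ = tan 43.61° = 0.9526 and n₃/n₂ = tan 54.95° = 1.4255.
Multiplying, n₃/n₁ = 0.9526 × 1.4255 = 1.3580, and θ_B(1→3) = arctan 1.3580 = 53.63°.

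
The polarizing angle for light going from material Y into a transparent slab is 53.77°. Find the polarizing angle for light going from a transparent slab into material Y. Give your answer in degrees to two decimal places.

Reversing the direction swaps n₁ and n₂, so tan θ_B' = 1/tan θ_B and θ_B' = 90° − θ_B.
Hence θ_B' = 90° − 53.77° = 36.23°.

θ_B' ≈ 36.23°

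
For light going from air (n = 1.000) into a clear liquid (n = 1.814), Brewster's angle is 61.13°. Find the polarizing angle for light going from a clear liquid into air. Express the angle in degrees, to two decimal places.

θ_B' ≈ 28.87°

The two Brewster angles are complementary: θ_B' = 90° − θ_B = 90° − 61.13° = 28.87°.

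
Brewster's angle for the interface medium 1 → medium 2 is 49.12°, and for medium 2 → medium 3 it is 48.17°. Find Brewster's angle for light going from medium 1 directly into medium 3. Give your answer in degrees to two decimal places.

n₂/n₁ = tan 49.12° = 1.1552 and n₃/n₂ = tan 48.17° = 1.1173.
n₃/n₁ = 1.2907. Then tan θ_B(1→3) = n₃/n₁, so θ_B(1→3) = arctan(1.2907) = 52.23°.

θ_B ≈ 52.23°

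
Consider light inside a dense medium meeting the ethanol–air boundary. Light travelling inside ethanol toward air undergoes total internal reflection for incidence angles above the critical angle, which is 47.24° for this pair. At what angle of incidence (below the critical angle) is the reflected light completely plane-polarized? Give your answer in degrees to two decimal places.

θ_B ≈ 36.29°

At the critical angle sin θ_c = n₂/n₁, giving n₂/n₁ = sin 47.24° = 0.7342.
Then tan θ_B = n₂/n₁ = 0.7342, so θ_B = arctan 0.7342 = 36.29°.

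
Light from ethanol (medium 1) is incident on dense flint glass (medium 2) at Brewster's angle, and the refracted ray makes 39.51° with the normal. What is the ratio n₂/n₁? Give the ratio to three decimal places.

n₂/n₁ ≈ 1.213

At Brewster incidence θ_B = 90° − θ_t = 90° − 39.51° = 50.49°.
tan θ_B = n₂/n₁, so n₂/n₁ = tan 50.49° = 1.213.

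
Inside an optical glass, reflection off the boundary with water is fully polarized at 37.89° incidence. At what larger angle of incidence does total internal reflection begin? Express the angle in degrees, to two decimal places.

θ_c ≈ 51.10°

tan θ_B = n₂/n₁ = tan 37.89° = 0.7782.
Total internal reflection: sin θ_c = n₂/n₁ = 0.7782.
θ_c = arcsin(0.7782) = 51.10°.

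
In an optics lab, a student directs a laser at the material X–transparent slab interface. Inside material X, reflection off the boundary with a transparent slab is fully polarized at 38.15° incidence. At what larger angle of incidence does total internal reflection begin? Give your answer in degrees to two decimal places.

θ_c ≈ 51.77°

n₂/n₁ = tan 38.15° = 0.7855; the critical angle satisfies sin θ_c = n₂/n₁.
θ_c = arcsin(0.7855) = 51.77°.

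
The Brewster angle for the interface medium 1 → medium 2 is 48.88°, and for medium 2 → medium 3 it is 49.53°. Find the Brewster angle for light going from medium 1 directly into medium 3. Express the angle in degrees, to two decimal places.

Each Brewster angle gives a ratio: n₂/n₁ = tan 48.88° = 1.1455, n₃/n₂ = tan 49.53° = 1.1721.
n₃/n₁ = 1.3426. Then tan θ_B(1→3) = n₃/n₁, so θ_B(1→3) = arctan(1.3426) = 53.32°.

θ_B ≈ 53.32°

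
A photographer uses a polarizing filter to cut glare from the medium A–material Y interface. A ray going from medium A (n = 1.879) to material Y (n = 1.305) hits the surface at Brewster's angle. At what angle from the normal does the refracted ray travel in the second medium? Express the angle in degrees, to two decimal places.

First find Brewster's angle: tan θ_B = 1.305/1.879 = 0.6945, giving θ_B = 34.78°.
Since θ_B + θ_t = 90° at Brewster incidence, θ_t = 90° − 34.78° = 55.22°.

θ_t ≈ 55.22°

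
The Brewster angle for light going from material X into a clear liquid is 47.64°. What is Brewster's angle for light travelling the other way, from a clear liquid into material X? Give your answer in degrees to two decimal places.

Reversing the direction swaps n₁ and n₂, so tan θ_B' = 1/tan θ_B and θ_B' = 90° − θ_B.
Hence θ_B' = 90° − 47.64° = 42.36°.

θ_B' ≈ 42.36°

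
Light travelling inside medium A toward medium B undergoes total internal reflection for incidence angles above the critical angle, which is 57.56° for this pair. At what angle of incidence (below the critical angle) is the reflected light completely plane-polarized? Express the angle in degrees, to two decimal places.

At the critical angle sin θ_c = n₂/n₁, giving n₂/n₁ = sin 57.56° = 0.8440.
Then tan θ_B = n₂/n₁ = 0.8440, so θ_B = arctan 0.8440 = 40.16°.

θ_B ≈ 40.16°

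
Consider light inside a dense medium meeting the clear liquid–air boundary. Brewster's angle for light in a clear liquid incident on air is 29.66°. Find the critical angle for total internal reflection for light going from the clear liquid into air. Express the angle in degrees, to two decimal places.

From Brewster, n₂/n₁ = tan θ_B = tan 29.66° = 0.5695.
Then sin θ_c = n₂/n₁ = 0.5695, so θ_c = arcsin 0.5695 = 34.71°.

θ_c ≈ 34.71°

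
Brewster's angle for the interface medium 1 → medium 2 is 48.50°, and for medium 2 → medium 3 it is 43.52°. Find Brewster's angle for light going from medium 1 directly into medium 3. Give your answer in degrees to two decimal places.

θ_B ≈ 47.03°

Each Brewster angle gives a ratio: n₂/n₁ = tan 48.50° = 1.1303, n₃/n₂ = tan 43.52° = 0.9496.
n₃/n₁ = 1.0734. Then tan θ_B(1→3) = n₃/n₁, so θ_B(1→3) = arctan(1.0734) = 47.03°.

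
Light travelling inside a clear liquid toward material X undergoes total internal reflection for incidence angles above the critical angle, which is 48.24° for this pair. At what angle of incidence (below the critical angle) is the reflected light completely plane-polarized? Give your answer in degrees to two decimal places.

sin θ_c = n₂/n₁, so n₂/n₁ = sin 48.24° = 0.7459.
Brewster: tan θ_B = n₂/n₁ = 0.7459.
θ_B = arctan(0.7459) = 36.72°.

θ_B ≈ 36.72°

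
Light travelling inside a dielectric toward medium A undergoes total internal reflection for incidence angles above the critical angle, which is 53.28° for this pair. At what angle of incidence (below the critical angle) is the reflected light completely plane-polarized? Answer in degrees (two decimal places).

θ_B ≈ 38.71°

n₂/n₁ = sin θ_c = sin 53.28° = 0.8016.
tan θ_B equals the same ratio, so θ_B = arctan(0.8016) = 38.71°.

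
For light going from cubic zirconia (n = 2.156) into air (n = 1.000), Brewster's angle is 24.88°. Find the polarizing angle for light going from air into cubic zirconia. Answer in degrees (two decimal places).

θ_B' ≈ 65.12°

tan θ_B' = n₁/n₂ = 1/tan θ_B, so θ_B' = 90° − θ_B.
θ_B' = 90° − 24.88° = 65.12°.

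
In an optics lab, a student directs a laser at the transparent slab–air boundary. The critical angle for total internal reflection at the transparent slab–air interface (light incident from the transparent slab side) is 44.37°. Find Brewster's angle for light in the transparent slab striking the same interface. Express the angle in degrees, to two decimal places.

sin θ_c = n₂/n₁, so n₂/n₁ = sin 44.37° = 0.6993.
Brewster: tan θ_B = n₂/n₁ = 0.6993.
θ_B = arctan(0.6993) = 34.96°.

θ_B ≈ 34.96°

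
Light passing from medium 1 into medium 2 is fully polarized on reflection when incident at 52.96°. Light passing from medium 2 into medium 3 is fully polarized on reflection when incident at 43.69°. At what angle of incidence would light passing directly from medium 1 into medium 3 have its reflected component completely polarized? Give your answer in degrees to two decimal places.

n₂/n₁ = tan 52.96° = 1.3251 and n₃/n₂ = tan 43.69° = 0.9553.
n₃/n₁ = 1.2659. Then tan θ_B(1→3) = n₃/n₁, so θ_B(1→3) = arctan(1.2659) = 51.69°.

θ_B ≈ 51.69°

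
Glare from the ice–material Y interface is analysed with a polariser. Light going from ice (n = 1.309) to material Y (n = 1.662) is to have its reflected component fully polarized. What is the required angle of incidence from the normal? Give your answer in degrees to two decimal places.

Here n₂/n₁ = 1.662/1.309 = 1.2697, and Brewster's law gives tan θ_B = n₂/n₁.
So θ_B = arctan 1.2697 = 51.78°.

θ_B ≈ 51.78°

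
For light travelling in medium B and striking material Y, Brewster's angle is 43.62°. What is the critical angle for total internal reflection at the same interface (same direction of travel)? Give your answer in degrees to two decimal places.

n₂/n₁ = tan 43.62° = 0.9530; the critical angle satisfies sin θ_c = n₂/n₁.
θ_c = arcsin(0.9530) = 72.36°.

θ_c ≈ 72.36°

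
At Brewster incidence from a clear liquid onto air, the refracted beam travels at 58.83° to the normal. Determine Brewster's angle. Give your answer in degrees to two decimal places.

Brewster's condition makes the reflected and refracted beams perpendicular: θ_B + θ_t = 90°.
θ_B = 90° − 58.83° = 31.17°.

θ_B ≈ 31.17°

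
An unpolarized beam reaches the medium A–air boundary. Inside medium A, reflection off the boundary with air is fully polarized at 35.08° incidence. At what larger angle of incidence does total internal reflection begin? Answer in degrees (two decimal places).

θ_c ≈ 44.61°

From Brewster, n₂/n₁ = tan θ_B = tan 35.08° = 0.7023.
Then sin θ_c = n₂/n₁ = 0.7023, so θ_c = arcsin 0.7023 = 44.61°.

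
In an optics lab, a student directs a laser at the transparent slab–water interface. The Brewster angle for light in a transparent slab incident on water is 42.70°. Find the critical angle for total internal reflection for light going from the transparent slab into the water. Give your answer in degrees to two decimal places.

n₂/n₁ = tan 42.70° = 0.9228; the critical angle satisfies sin θ_c = n₂/n₁.
θ_c = arcsin(0.9228) = 67.33°.

θ_c ≈ 67.33°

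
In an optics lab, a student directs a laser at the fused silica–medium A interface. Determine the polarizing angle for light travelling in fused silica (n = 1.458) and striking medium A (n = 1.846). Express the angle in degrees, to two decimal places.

θ_B ≈ 51.70°

Brewster's condition: tan θ_B = n₂/n₁ = 1.846/1.458 = 1.2661. Taking the arctangent, θ_B = 51.70°.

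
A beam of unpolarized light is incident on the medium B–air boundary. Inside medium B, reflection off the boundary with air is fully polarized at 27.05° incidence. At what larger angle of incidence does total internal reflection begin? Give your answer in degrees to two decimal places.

n₂/n₁ = tan 27.05° = 0.5106; the critical angle satisfies sin θ_c = n₂/n₁.
θ_c = arcsin(0.5106) = 30.71°.

θ_c ≈ 30.71°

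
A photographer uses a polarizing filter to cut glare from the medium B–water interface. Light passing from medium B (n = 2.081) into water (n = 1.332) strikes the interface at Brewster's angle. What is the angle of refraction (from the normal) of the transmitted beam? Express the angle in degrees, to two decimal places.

θ_t ≈ 57.38°

First find Brewster's angle: tan θ_B = 1.332/2.081 = 0.6401, giving θ_B = 32.62°.
Since θ_B + θ_t = 90° at Brewster incidence, θ_t = 90° − 32.62° = 57.38°.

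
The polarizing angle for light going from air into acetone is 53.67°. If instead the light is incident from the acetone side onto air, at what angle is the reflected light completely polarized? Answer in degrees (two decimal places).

θ_B' ≈ 36.33°

tan θ_B' = n₁/n₂ = 1/tan θ_B, so θ_B' = 90° − θ_B.
θ_B' = 90° − 53.67° = 36.33°.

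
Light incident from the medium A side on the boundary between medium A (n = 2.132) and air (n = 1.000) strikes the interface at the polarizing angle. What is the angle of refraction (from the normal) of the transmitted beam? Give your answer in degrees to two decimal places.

θ_B = arctan(n₂/n₁) = arctan(1.000/2.132) = 25.13°.
The refracted ray is perpendicular to the reflected ray, so θ_t = 90° − θ_B = 64.87°.

θ_t ≈ 64.87°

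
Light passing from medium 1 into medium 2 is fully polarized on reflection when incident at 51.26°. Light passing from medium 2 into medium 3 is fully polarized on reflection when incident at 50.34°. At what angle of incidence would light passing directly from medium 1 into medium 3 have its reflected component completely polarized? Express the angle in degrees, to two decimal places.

Each Brewster angle gives a ratio: n₂/n₁ = tan 51.26° = 1.2464, n₃/n₂ = tan 50.34° = 1.2062.
Multiplying, n₃/n₁ = 1.2464 × 1.2062 = 1.5035, and θ_B(1→3) = arctan 1.5035 = 56.37°.

θ_B ≈ 56.37°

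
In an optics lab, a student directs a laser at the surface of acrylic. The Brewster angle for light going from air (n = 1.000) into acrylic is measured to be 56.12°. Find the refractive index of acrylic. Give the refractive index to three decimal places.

Brewster's law: tan θ_B = n₂/n₁ (light incident in air, refracted into acrylic).
n₂ = n₁ tan θ_B = 1.000 × tan 56.12° = 1.489.

n ≈ 1.489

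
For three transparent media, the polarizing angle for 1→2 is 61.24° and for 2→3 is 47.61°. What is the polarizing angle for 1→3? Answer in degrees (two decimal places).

Each Brewster angle gives a ratio: n₂/n₁ = tan 61.24° = 1.8220, n₃/n₂ = tan 47.61° = 1.0955.
n₃/n₁ = 1.9960. Then tan θ_B(1→3) = n₃/n₁, so θ_B(1→3) = arctan(1.9960) = 63.39°.

θ_B ≈ 63.39°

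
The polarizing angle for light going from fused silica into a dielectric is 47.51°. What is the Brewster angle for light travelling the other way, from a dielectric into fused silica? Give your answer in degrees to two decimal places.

tan θ_B' = n₁/n₂ = 1/tan θ_B, so θ_B' = 90° − θ_B.
θ_B' = 90° − 47.51° = 42.49°.

θ_B' ≈ 42.49°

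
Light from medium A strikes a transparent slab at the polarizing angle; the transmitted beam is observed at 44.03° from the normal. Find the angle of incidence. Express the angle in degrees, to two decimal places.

Brewster's condition makes the reflected and refracted beams perpendicular: θ_B + θ_t = 90°.
θ_B = 90° − 44.03° = 45.97°.

θ_B ≈ 45.97°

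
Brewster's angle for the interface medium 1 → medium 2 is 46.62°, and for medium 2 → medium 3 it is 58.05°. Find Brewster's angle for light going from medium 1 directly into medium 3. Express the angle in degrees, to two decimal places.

θ_B ≈ 59.49°

tan θ_B(1→2) = n₂/n₁ = tan 46.62° = 1.0582.
tan θ_B(2→3) = n₃/n₂ = tan 58.05° = 1.6034.
Multiplying, n₃/n₁ = 1.0582 × 1.6034 = 1.6968, and θ_B(1→3) = arctan 1.6968 = 59.49°.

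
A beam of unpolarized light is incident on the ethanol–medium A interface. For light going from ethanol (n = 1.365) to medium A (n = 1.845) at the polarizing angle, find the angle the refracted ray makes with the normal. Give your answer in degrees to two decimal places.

tan θ_B = n₂/n₁ = 1.845/1.365 = 1.3516, so θ_B = 53.50°.
At Brewster's angle the reflected and refracted rays are perpendicular, so θ_t = 90° − θ_B = 90° − 53.50° = 36.50°.

θ_t ≈ 36.50°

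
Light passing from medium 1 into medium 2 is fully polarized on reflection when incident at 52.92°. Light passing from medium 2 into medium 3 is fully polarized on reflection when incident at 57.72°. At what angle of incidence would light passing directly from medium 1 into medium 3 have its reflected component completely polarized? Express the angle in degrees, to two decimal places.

Each Brewster angle gives a ratio: n₂/n₁ = tan 52.92° = 1.3232, n₃/n₂ = tan 57.72° = 1.5831.
n₃/n₁ = 2.0947. Then tan θ_B(1→3) = n₃/n₁, so θ_B(1→3) = arctan(2.0947) = 64.48°.

θ_B ≈ 64.48°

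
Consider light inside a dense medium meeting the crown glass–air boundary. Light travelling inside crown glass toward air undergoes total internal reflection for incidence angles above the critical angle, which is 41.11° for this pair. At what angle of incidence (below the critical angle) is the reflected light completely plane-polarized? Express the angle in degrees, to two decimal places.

θ_B ≈ 33.33°

n₂/n₁ = sin θ_c = sin 41.11° = 0.6575.
tan θ_B equals the same ratio, so θ_B = arctan(0.6575) = 33.33°.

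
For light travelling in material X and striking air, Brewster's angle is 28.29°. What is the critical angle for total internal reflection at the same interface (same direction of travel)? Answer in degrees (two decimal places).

θ_c ≈ 32.56°

tan θ_B = n₂/n₁ = tan 28.29° = 0.5382.
Total internal reflection: sin θ_c = n₂/n₁ = 0.5382.
θ_c = arcsin(0.5382) = 32.56°.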